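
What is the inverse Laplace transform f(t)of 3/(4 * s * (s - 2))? 3 * exp(t) * sinh(t)/4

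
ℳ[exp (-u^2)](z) gamma (z/2) /2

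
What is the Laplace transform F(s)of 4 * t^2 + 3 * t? 8/s^3 + 3/s^2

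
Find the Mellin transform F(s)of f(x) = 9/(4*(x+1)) 9*pi*csc(pi*s)/4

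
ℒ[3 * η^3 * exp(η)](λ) 18/(λ - 1)^4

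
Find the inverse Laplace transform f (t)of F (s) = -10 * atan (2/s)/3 -10 * sin (2 * t)/ (3 * t)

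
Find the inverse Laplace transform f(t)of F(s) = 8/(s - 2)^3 4*t^2*exp(2*t)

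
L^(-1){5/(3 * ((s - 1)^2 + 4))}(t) 5 * exp(t) * sin(2 * t)/6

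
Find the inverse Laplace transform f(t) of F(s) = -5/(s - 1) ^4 -5*t^3*exp(t) /6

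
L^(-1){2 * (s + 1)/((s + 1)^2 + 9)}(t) 2 * exp(-t) * cos(3 * t)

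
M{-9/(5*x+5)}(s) -9*pi*csc(pi*s)/5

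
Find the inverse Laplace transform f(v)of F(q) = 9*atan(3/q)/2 9*sin(3*v)/(2*v)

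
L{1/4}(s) 1/(4*s)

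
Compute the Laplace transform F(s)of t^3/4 3/(2*s^4)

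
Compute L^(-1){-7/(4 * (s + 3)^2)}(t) -7 * t * exp(-3 * t)/4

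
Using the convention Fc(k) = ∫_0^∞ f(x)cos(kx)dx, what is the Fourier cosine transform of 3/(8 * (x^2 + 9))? pi * exp(-3 * k)/16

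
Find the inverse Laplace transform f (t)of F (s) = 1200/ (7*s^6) 10*t^5/7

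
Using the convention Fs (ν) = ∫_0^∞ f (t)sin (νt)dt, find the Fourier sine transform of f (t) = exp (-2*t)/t atan (ν/2)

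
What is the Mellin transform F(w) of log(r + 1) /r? -pi*csc(pi*w) /(w - 1) 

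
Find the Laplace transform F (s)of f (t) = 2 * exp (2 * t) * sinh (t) 2/ ( (s - 2)^2 - 1)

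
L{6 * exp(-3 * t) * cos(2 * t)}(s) 6 * (s + 3)/((s + 3)^2 + 4)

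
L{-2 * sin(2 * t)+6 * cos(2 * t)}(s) 6 * s/(s^2+4) - 4/(s^2+4)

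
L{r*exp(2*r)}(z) (z - 2)^(-2)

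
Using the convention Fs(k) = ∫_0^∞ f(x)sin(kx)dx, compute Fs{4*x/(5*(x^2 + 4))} 2*pi*exp(-2*k)/5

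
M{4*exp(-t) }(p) 4*gamma(p) 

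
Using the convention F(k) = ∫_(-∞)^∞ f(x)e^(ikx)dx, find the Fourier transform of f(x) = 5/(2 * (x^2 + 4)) 5 * pi * exp(-2 * Abs(k))/4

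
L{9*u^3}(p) 54/p^4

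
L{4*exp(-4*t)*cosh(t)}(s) 4*(s + 4)/((s + 4)^2 - 1)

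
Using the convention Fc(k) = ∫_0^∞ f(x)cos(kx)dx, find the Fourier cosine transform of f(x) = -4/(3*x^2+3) -2*pi*exp(-k)/3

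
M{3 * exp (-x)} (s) 3 * gamma (s)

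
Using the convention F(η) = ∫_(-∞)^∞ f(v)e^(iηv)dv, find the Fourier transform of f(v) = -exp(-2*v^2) -sqrt(2)*sqrt(pi)*exp(-η^2/8)/2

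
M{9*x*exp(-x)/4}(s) 9*gamma(s + 1)/4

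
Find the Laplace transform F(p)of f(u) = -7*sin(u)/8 -7/(8*p^2 + 8)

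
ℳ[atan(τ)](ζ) -pi*sec(pi*ζ/2)/(2*ζ)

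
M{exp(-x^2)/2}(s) gamma(s/2)/4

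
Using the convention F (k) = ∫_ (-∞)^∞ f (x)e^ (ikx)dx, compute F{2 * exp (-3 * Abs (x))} 12/ (k^2 + 9)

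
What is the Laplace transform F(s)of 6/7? 6/(7 * s)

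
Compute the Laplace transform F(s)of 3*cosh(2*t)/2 3*s/(2*(s^2 - 4))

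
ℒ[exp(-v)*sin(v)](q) 1/((q + 1)^2 + 1)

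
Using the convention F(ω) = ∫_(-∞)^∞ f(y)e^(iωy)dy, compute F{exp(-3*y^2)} sqrt(3)*sqrt(pi)*exp(-ω^2/12)/3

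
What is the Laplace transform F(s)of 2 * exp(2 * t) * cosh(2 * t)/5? 2 * (s - 2)/(5 * s * (s - 4))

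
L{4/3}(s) 4/(3 * s)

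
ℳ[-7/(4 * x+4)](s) -7 * pi * csc(pi * s)/4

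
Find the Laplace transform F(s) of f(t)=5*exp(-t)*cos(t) 5*(s + 1) /((s + 1) ^2 + 1) 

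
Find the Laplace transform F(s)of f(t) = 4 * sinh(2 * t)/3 8/(3 * (s^2 - 4))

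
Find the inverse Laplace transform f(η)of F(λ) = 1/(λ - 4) exp(4*η)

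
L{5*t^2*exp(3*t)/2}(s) 5/(s - 3)^3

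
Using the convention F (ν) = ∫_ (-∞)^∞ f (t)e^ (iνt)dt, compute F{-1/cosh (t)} -pi/cosh (pi*ν/2)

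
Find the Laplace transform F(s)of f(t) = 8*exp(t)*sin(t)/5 8/(5*((s - 1)^2 + 1))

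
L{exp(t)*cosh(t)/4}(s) (s - 1)/(4*s*(s - 2))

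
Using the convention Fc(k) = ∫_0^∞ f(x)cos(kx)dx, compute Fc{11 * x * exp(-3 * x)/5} 11 * (9 - k^2)/(5 * (k^2 + 9)^2)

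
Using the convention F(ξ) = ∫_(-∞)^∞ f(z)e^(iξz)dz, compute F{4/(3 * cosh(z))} 4 * pi/(3 * cosh(pi * ξ/2))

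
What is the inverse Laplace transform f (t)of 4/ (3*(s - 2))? 4*exp (2*t)/3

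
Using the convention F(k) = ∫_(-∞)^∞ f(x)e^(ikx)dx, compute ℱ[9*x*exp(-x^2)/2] 9*I*sqrt(pi)*k*exp(-k^2/4)/4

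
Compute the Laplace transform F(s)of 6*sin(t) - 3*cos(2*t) 6/(s^2 + 1) - 3*s/(s^2 + 4)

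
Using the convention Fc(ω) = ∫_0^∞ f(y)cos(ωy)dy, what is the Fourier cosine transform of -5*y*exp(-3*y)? 5*(ω^2 - 9)/(ω^2 + 9)^2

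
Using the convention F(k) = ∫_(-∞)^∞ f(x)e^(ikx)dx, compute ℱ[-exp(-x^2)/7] -sqrt(pi) * exp(-k^2/4)/7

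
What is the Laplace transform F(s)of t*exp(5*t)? (s - 5)^(-2)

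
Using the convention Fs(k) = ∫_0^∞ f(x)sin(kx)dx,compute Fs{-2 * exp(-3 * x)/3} -2 * k/(3 * k^2 + 27)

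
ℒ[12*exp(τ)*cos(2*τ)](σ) 12*(σ - 1)/((σ - 1)^2+4)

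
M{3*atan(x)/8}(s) -3*pi*sec(pi*s/2)/(16*s)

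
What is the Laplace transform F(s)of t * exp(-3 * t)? (s + 3)^(-2)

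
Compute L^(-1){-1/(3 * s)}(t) -1/3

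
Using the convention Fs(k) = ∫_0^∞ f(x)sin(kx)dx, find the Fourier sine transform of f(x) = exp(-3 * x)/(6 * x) atan(k/3)/6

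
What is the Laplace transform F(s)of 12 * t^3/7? 72/(7 * s^4)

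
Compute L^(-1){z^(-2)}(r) r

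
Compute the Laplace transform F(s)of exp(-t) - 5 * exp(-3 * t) 1/(s + 1) - 5/(s + 3)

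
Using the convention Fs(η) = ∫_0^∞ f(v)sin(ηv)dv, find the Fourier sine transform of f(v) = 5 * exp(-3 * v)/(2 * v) 5 * atan(η/3)/2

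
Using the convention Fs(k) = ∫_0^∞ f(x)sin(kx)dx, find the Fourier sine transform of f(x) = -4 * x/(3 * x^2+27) -2 * pi * exp(-3 * k)/3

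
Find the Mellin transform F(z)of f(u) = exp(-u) gamma(z)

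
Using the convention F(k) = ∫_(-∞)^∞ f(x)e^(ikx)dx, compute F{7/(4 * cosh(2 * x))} 7 * pi/(8 * cosh(pi * k/4))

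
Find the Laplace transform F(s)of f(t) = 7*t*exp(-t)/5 7/(5*(s + 1)^2)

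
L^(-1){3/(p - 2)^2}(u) 3*u*exp(2*u)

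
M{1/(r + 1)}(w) pi*csc(pi*w)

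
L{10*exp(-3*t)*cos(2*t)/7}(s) 10*(s + 3)/(7*((s + 3)^2 + 4))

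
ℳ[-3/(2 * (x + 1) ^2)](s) 3 * pi * (s - 1) /(2 * sin(pi * s) ) 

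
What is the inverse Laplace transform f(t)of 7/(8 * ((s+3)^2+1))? 7 * exp(-3 * t) * sin(t)/8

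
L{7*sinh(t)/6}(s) 7/(6*(s^2 - 1))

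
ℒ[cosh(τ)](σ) σ/(σ^2 - 1)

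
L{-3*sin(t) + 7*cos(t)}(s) 7*s/(s^2 + 1) - 3/(s^2 + 1)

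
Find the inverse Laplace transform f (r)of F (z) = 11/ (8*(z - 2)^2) 11*r*exp (2*r)/8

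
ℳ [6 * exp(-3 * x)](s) 6 * gamma(s) /3^s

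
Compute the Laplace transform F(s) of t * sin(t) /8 s/(4 * (s^2+1) ^2) 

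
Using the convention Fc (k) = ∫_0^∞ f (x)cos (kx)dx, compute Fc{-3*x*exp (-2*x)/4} 3*(k^2 - 4)/ (4*(k^2+4)^2)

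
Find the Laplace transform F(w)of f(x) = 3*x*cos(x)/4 3*(w^2 - 1)/(4*(w^2+1)^2)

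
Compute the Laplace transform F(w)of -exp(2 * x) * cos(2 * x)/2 (2 - w)/(2 * ((w - 2)^2 + 4))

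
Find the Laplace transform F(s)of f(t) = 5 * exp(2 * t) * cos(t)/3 5 * (s - 2)/(3 * ((s - 2)^2 + 1))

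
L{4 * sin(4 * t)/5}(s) 16/(5 * (s^2+16))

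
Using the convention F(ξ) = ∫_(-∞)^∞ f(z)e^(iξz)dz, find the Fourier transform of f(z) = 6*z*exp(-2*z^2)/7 3*sqrt(2)*I*sqrt(pi)*ξ*exp(-ξ^2/8)/28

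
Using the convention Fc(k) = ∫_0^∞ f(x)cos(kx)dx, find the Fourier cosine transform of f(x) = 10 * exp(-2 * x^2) 5 * sqrt(2) * sqrt(pi) * exp(-k^2/8)/2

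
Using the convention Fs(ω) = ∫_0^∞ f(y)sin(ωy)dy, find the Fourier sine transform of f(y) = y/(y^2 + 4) pi*exp(-2*ω)/2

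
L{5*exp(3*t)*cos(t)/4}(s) 5*(s - 3)/(4*((s - 3)^2 + 1))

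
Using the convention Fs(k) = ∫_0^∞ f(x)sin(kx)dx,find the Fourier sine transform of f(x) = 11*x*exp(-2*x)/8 11*k/(2*(k^2 + 4)^2)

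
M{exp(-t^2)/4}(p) gamma(p/2)/8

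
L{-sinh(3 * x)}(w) -3/(w^2 - 9)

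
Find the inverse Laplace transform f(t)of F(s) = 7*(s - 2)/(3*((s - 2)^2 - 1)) 7*exp(2*t)*cosh(t)/3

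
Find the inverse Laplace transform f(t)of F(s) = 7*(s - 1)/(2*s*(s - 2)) 7*exp(t)*cosh(t)/2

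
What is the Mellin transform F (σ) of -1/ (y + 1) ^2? pi*(σ - 1) /sin (pi*σ) 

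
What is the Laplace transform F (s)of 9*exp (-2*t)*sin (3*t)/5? 27/ (5*( (s + 2)^2 + 9))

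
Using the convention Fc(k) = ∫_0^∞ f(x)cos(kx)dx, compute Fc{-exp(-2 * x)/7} -2/(7 * k^2 + 28)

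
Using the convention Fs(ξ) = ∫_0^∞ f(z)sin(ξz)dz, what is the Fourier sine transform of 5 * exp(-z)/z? 5 * atan(ξ)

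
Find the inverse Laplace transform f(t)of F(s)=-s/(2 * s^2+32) -cos(4 * t)/2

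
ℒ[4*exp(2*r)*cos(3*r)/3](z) 4*(z - 2)/(3*((z - 2)^2 + 9))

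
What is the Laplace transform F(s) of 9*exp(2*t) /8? 9/(8*(s - 2) ) 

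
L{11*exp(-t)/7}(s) 11/(7*(s + 1))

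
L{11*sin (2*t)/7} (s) 22/ (7*(s^2 + 4))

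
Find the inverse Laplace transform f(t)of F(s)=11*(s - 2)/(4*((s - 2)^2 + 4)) 11*exp(2*t)*cos(2*t)/4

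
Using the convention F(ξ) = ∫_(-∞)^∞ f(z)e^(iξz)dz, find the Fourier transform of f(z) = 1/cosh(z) pi/cosh(pi * ξ/2)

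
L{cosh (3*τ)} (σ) σ/ (σ^2 - 9)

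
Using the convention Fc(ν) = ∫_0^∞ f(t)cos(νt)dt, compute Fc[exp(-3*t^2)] sqrt(3)*sqrt(pi)*exp(-ν^2/12)/6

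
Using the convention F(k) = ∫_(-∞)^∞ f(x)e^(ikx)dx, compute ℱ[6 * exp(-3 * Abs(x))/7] 36/(7 * (k^2 + 9))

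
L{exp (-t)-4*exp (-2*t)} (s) 1/ (s + 1)-4/ (s + 2)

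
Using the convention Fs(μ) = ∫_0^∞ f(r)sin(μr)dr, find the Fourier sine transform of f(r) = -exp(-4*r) -μ/(μ^2+16)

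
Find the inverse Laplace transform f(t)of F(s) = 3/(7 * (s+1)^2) 3 * t * exp(-t)/7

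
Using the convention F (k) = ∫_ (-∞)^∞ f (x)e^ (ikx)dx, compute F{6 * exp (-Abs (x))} 12/ (k^2+1)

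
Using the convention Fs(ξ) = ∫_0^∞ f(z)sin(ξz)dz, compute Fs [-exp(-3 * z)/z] -atan(ξ/3)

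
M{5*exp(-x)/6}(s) 5*gamma(s)/6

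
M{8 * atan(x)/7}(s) -4 * pi * sec(pi * s/2)/(7 * s)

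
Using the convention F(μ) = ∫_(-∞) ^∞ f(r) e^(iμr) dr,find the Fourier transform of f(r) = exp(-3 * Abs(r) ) 6/(μ^2 + 9) 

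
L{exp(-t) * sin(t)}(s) 1/((s+1)^2+1)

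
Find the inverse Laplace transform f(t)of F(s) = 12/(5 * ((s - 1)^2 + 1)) 12 * exp(t) * sin(t)/5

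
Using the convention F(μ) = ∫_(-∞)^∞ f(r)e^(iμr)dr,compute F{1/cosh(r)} pi/cosh(pi*μ/2)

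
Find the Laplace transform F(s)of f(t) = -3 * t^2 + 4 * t 4/s^2 - 6/s^3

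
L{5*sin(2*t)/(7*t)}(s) 5*atan(2/s)/7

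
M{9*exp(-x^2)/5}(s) 9*gamma(s/2)/10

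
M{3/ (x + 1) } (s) 3*pi*csc (pi*s) 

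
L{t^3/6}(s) s^(-4)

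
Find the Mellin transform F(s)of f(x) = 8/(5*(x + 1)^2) -8*pi*(s - 1)/(5*sin(pi*s))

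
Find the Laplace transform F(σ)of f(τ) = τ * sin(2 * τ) 4 * σ/(σ^2 + 4)^2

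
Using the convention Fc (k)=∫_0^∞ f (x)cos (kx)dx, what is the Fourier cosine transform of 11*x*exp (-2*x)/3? 11*(4 - k^2)/ (3*(k^2 + 4)^2)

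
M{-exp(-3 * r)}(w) -gamma(w)/3^w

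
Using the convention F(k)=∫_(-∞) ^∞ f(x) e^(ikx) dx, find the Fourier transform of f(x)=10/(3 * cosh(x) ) 10 * pi/(3 * cosh(pi * k/2) ) 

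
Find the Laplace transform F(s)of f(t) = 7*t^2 14/s^3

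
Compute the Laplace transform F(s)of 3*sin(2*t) 6/(s^2 + 4)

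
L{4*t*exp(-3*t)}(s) 4/(s + 3)^2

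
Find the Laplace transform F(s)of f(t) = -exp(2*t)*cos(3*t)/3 (2 - s)/(3*((s - 2)^2 + 9))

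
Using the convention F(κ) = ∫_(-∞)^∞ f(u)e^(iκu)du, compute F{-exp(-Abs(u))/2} -1/(κ^2 + 1)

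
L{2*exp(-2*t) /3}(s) 2/(3*(s+2) ) 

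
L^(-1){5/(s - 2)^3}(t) 5 * t^2 * exp(2 * t)/2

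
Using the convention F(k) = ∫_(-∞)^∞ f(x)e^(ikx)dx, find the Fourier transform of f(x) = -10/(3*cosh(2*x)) -5*pi/(3*cosh(pi*k/4))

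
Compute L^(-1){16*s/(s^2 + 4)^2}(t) 4*t*sin(2*t)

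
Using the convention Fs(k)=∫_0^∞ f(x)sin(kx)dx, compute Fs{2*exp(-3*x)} 2*k/(k^2 + 9)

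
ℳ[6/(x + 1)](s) 6*pi*csc(pi*s)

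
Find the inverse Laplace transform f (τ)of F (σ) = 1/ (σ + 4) exp (-4*τ)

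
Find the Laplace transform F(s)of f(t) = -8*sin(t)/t -8*atan(1/s)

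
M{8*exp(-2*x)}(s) 2^(3 - s)*gamma(s)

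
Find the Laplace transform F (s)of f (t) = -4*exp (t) -4/ (s - 1)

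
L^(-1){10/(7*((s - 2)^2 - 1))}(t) 10*exp(2*t)*sinh(t)/7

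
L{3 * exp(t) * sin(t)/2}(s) 3/(2 * ((s - 1)^2 + 1))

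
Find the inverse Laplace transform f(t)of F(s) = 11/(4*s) 11/4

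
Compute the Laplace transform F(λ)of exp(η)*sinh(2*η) 2/((λ - 1)^2-4)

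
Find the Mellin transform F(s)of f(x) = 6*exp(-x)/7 6*gamma(s)/7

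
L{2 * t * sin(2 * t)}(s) 8 * s/(s^2 + 4)^2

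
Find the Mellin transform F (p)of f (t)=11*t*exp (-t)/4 11*gamma (p + 1)/4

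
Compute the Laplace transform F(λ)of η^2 2/λ^3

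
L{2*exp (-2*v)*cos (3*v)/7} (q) 2*(q + 2)/ (7*( (q + 2)^2 + 9))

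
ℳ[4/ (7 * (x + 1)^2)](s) -4 * pi * (s - 1)/ (7 * sin (pi * s))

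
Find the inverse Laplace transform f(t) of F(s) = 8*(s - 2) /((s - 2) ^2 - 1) 8*exp(2*t)*cosh(t) 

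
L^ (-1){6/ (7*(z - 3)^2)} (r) 6*r*exp (3*r)/7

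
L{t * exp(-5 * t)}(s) (s + 5)^(-2)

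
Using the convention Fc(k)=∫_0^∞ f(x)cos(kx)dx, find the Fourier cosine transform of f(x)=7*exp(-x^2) 7*sqrt(pi)*exp(-k^2/4)/2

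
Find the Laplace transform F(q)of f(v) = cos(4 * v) q/(q^2 + 16)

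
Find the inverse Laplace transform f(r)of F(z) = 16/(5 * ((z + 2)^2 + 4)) 8 * exp(-2 * r) * sin(2 * r)/5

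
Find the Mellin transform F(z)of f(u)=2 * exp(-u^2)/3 gamma(z/2)/3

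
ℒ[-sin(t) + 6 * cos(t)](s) 6 * s/(s^2 + 1) - 1/(s^2 + 1)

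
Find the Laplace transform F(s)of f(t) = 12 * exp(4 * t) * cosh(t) 12 * (s - 4)/((s - 4)^2 - 1)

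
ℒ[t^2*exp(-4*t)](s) 2/(s + 4)^3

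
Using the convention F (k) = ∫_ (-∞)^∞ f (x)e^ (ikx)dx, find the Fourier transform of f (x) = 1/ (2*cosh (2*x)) pi/ (4*cosh (pi*k/4))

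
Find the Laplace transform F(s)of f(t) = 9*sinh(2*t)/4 9/(2*(s^2 - 4))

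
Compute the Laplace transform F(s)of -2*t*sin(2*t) -8*s/(s^2 + 4)^2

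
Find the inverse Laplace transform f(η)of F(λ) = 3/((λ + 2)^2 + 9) exp(-2*η)*sin(3*η)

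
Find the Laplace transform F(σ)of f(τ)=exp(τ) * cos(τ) (σ - 1)/((σ - 1)^2 + 1)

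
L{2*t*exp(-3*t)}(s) 2/(s + 3)^2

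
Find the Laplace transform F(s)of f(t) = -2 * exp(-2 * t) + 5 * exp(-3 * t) 5/(s + 3) - 2/(s + 2)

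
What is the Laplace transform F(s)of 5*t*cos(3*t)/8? 5*(s^2 - 9)/(8*(s^2+9)^2)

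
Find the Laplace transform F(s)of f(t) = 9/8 9/(8*s)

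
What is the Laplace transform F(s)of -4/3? -4/(3*s)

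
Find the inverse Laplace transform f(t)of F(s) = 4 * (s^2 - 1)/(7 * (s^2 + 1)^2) 4 * t * cos(t)/7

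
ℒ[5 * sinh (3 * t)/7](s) 15/ (7 * (s^2 - 9))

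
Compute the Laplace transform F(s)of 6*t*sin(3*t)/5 36*s/(5*(s^2+9)^2)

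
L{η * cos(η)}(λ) (λ^2 - 1)/(λ^2 + 1)^2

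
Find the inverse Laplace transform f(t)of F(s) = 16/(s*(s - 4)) 8*exp(2*t)*sinh(2*t)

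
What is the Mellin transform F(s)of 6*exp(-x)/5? 6*gamma(s)/5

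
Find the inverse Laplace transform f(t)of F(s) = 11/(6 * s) 11/6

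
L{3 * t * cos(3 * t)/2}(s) 3 * (s^2 - 9)/(2 * (s^2 + 9)^2)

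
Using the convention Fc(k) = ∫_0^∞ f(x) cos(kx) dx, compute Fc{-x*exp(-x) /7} (k^2-1) /(7*(k^2 + 1) ^2) 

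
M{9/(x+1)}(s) 9*pi*csc(pi*s)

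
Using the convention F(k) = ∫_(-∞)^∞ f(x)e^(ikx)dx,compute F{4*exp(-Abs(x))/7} 8/(7*(k^2 + 1))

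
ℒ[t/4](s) 1/(4*s^2)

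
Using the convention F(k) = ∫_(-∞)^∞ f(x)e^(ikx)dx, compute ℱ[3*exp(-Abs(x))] 6/(k^2 + 1)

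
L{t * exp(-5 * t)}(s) (s+5)^(-2)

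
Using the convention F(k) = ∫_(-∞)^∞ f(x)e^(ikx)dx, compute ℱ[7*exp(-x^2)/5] 7*sqrt(pi)*exp(-k^2/4)/5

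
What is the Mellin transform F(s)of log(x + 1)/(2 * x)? -pi * csc(pi * s)/(2 * s - 2)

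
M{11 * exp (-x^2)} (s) 11 * gamma (s/2)/2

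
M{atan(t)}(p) -pi * sec(pi * p/2)/(2 * p)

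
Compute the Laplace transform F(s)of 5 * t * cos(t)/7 5 * (s^2 - 1)/(7 * (s^2 + 1)^2)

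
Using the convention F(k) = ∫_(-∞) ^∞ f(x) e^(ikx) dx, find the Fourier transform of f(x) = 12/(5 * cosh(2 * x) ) 6 * pi/(5 * cosh(pi * k/4) ) 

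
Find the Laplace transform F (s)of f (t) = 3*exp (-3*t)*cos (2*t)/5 3*(s + 3)/ (5*( (s + 3)^2 + 4))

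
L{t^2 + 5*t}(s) 5/s^2 + 2/s^3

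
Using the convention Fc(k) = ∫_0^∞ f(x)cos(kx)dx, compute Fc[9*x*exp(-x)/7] 9*(1 - k^2)/(7*(k^2+1)^2)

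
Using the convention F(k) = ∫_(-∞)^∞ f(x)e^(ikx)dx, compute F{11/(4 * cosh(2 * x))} 11 * pi/(8 * cosh(pi * k/4))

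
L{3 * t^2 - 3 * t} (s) 6/s^3 - 3/s^2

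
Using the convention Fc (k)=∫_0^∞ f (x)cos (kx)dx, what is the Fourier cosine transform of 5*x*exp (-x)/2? 5*(1 - k^2)/ (2*(k^2 + 1)^2)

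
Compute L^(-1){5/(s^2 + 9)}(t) 5*sin(3*t)/3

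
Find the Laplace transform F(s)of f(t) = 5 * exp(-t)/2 5/(2 * (s + 1))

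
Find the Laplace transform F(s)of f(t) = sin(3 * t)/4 3/(4 * (s^2 + 9))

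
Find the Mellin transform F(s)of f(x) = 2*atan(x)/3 -pi*sec(pi*s/2)/(3*s)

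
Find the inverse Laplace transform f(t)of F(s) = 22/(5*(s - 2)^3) 11*t^2*exp(2*t)/5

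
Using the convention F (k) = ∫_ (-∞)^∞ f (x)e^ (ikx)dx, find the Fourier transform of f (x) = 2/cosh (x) 2*pi/cosh (pi*k/2)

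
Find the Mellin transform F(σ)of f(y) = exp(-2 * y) gamma(σ)/2^σ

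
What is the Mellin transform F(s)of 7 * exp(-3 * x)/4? 7 * gamma(s)/(4 * 3^s)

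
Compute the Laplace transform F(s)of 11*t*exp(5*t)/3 11/(3*(s - 5)^2)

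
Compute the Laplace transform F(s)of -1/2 -1/(2*s)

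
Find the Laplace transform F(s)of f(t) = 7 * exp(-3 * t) 7/(s + 3)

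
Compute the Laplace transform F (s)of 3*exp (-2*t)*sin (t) 3/ ( (s + 2)^2 + 1)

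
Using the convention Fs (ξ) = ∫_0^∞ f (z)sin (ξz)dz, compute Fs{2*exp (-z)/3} 2*ξ/ (3*(ξ^2+1))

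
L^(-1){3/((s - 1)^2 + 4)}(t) 3 * exp(t) * sin(2 * t)/2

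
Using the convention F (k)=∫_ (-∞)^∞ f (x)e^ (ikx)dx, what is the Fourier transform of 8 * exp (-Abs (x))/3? 16/ (3 * (k^2 + 1))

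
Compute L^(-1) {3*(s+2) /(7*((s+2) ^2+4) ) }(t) 3*exp(-2*t)*cos(2*t) /7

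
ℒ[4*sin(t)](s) 4/(s^2 + 1) 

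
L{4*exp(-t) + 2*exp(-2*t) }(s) 2/(s + 2) + 4/(s + 1) 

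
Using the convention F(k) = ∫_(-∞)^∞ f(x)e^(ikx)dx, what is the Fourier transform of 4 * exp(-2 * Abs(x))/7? 16/(7 * (k^2+4))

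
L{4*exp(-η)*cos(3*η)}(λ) 4*(λ + 1)/((λ + 1)^2 + 9)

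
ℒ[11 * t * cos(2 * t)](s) 11 * (s^2 - 4)/(s^2 + 4)^2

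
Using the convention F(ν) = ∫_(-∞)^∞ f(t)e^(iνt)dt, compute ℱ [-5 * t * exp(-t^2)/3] -5 * I * sqrt(pi) * ν * exp(-ν^2/4)/6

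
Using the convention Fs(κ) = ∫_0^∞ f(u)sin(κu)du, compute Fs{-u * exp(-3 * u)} -6 * κ/(κ^2 + 9)^2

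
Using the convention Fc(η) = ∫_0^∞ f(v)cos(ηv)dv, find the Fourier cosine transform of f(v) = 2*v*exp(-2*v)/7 2*(4 - η^2)/(7*(η^2 + 4)^2)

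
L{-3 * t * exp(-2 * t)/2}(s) -3/(2 * (s + 2)^2)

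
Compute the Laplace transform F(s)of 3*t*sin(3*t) 18*s/(s^2 + 9)^2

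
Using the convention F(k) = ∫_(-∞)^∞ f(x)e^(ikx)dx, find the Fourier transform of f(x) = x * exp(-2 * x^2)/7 sqrt(2) * I * sqrt(pi) * k * exp(-k^2/8)/56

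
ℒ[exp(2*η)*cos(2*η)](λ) (λ - 2) /((λ - 2) ^2 + 4) 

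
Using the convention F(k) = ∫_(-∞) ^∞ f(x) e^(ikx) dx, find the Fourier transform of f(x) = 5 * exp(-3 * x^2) 5 * sqrt(3) * sqrt(pi) * exp(-k^2/12) /3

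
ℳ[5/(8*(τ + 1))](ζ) 5*pi*csc(pi*ζ)/8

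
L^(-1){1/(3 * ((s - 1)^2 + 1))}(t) exp(t) * sin(t)/3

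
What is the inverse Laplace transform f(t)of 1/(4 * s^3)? t^2/8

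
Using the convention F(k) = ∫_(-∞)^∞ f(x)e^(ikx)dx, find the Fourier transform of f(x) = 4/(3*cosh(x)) 4*pi/(3*cosh(pi*k/2))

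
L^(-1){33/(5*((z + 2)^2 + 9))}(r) 11*exp(-2*r)*sin(3*r)/5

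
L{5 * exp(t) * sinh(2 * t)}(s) 10/((s - 1)^2 - 4)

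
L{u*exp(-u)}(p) (p + 1)^(-2)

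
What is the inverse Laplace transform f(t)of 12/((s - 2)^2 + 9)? 4*exp(2*t)*sin(3*t)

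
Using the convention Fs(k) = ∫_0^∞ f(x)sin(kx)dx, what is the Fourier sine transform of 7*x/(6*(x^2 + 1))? 7*pi*exp(-k)/12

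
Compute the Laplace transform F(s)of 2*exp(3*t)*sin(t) 2/((s - 3)^2 + 1)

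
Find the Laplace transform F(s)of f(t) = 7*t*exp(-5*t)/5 7/(5*(s+5)^2)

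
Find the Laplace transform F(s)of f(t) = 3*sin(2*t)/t 3*atan(2/s)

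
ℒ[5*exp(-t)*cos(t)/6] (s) 5*(s + 1)/(6*((s + 1)^2 + 1))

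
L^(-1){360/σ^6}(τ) 3 * τ^5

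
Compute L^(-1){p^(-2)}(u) u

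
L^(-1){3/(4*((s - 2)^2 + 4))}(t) 3*exp(2*t)*sin(2*t)/8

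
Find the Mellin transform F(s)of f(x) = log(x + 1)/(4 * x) -pi * csc(pi * s)/(4 * s - 4)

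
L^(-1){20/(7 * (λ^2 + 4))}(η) 10 * sin(2 * η)/7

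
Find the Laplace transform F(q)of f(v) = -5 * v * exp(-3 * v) -5/(q + 3)^2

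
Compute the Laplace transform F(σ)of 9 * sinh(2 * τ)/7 18/(7 * (σ^2 - 4))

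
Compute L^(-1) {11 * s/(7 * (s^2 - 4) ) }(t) 11 * cosh(2 * t) /7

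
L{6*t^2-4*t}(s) 12/s^3-4/s^2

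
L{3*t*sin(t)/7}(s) 6*s/(7*(s^2 + 1)^2)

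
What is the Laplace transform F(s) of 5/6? 5/(6*s) 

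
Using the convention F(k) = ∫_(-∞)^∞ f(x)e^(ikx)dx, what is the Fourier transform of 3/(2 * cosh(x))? 3 * pi/(2 * cosh(pi * k/2))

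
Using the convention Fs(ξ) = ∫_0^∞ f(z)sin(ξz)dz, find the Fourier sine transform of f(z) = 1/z pi/2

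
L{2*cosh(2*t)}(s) 2*s/(s^2 - 4)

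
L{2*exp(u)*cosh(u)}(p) 2*(p - 1)/(p*(p - 2))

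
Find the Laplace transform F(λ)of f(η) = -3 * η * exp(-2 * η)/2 -3/(2 * (λ + 2)^2)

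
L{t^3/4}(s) 3/(2*s^4) 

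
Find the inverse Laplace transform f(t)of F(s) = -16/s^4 -8 * t^3/3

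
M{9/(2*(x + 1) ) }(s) 9*pi*csc(pi*s) /2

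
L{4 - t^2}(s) 4/s - 2/s^3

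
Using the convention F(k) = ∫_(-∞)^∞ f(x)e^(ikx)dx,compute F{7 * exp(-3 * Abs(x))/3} 14/(k^2+9)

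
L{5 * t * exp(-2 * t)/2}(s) 5/(2 * (s + 2)^2)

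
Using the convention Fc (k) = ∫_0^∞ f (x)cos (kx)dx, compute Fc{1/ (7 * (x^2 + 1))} pi * exp (-k)/14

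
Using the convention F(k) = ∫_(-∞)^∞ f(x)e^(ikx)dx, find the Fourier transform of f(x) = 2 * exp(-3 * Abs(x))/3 4/(k^2 + 9)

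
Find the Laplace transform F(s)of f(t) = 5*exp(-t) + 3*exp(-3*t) 5/(s + 1) + 3/(s + 3)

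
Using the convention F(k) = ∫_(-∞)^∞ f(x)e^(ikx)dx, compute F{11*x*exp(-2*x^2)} 11*sqrt(2)*I*sqrt(pi)*k*exp(-k^2/8)/8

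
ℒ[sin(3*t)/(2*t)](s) atan(3/s)/2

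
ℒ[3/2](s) 3/(2*s)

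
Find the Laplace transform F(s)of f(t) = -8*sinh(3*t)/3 -8/(s^2 - 9)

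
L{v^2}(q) 2/q^3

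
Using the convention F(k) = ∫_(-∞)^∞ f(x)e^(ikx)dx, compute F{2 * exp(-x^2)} 2 * sqrt(pi) * exp(-k^2/4)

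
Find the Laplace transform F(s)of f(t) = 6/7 6/(7*s)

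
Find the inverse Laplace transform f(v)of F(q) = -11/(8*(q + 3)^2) -11*v*exp(-3*v)/8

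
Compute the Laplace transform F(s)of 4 4/s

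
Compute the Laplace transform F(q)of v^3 6/q^4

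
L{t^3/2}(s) 3/s^4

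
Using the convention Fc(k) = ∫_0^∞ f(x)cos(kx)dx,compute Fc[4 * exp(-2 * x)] 8/(k^2 + 4)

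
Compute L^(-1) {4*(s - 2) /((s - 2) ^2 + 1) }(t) 4*exp(2*t)*cos(t) 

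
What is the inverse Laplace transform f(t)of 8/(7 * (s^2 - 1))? 8 * sinh(t)/7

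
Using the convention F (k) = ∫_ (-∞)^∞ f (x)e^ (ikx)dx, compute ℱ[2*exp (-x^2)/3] 2*sqrt (pi)*exp (-k^2/4)/3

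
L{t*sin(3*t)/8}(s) 3*s/(4*(s^2 + 9)^2)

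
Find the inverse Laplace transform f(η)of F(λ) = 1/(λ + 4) exp(-4*η)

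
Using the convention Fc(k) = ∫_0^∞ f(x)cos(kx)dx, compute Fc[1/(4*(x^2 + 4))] pi*exp(-2*k)/16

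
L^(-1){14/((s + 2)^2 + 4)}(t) 7*exp(-2*t)*sin(2*t)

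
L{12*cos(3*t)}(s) 12*s/(s^2 + 9)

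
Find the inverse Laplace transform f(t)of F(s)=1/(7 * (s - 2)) exp(2 * t)/7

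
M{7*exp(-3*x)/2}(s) 7*gamma(s)/(2*3^s)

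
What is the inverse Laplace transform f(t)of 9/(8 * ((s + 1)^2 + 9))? 3 * exp(-t) * sin(3 * t)/8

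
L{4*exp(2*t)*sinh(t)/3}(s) 4/(3*((s - 2)^2 - 1))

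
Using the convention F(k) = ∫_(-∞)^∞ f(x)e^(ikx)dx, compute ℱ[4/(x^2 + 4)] 2*pi*exp(-2*Abs(k))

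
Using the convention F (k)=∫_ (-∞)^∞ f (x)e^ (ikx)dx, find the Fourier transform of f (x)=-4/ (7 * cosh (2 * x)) -2 * pi/ (7 * cosh (pi * k/4))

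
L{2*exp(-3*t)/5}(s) 2/(5*(s + 3))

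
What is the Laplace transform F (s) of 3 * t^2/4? 3/ (2 * s^3) 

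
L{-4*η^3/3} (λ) -8/λ^4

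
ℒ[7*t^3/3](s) 14/s^4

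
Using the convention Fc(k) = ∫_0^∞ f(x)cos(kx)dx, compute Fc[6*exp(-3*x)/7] 18/(7*(k^2+9))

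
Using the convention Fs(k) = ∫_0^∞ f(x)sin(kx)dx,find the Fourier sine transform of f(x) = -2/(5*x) -pi/5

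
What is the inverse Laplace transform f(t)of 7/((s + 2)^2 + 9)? 7*exp(-2*t)*sin(3*t)/3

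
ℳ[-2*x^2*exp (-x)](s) -2*gamma (s+2)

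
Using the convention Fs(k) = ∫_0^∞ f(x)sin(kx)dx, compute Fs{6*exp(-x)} 6*k/(k^2 + 1)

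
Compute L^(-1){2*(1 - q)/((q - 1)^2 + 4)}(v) -2*exp(v)*cos(2*v)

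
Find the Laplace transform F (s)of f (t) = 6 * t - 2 6/s^2 - 2/s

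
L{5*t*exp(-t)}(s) 5/(s + 1)^2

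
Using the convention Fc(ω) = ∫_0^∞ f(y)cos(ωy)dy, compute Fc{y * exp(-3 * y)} (9 - ω^2)/(ω^2+9)^2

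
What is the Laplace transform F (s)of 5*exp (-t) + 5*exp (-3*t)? 5/ (s + 1) + 5/ (s + 3)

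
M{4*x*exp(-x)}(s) 4*gamma(s + 1)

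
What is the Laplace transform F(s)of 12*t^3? 72/s^4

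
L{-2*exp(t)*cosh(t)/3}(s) 2*(1 - s)/(3*s*(s - 2))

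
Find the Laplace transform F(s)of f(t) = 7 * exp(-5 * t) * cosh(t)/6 7 * (s+5)/(6 * ((s+5)^2 - 1))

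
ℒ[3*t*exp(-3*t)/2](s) 3/(2*(s + 3)^2)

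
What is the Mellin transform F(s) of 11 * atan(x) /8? -11 * pi * sec(pi * s/2) /(16 * s) 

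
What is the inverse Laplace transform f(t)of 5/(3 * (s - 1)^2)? 5 * t * exp(t)/3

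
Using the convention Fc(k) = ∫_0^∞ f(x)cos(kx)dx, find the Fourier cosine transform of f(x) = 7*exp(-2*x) 14/(k^2 + 4)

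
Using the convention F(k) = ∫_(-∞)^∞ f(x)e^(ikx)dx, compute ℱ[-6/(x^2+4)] -3*pi*exp(-2*Abs(k))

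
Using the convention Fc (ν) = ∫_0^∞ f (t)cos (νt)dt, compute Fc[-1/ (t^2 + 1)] -pi * exp (-ν)/2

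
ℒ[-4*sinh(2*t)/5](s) -8/(5*s^2 - 20)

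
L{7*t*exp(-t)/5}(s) 7/(5*(s + 1)^2)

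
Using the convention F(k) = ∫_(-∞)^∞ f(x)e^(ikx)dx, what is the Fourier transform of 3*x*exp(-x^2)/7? 3*I*sqrt(pi)*k*exp(-k^2/4)/14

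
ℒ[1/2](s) 1/(2 * s)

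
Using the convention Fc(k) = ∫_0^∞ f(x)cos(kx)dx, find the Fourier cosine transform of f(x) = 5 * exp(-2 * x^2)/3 5 * sqrt(2) * sqrt(pi) * exp(-k^2/8)/12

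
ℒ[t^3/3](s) 2/s^4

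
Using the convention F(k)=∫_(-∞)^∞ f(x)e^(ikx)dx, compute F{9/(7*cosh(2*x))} 9*pi/(14*cosh(pi*k/4))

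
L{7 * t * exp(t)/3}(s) 7/(3 * (s - 1)^2)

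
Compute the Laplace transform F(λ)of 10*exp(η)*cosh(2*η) 10*(λ - 1)/((λ - 1)^2 - 4)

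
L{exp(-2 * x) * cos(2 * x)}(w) (w + 2)/((w + 2)^2 + 4)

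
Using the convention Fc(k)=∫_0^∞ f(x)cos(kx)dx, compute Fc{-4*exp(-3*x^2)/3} -2*sqrt(3)*sqrt(pi)*exp(-k^2/12)/9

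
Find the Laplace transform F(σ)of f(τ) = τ σ^(-2)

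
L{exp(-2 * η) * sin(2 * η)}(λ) 2/((λ + 2)^2 + 4)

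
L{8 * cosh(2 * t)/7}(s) 8 * s/(7 * (s^2-4))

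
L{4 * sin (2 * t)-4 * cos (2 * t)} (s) 8/ (s^2 + 4)-4 * s/ (s^2 + 4)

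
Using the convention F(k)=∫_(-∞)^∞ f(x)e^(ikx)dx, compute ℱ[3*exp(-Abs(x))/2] 3/(k^2 + 1)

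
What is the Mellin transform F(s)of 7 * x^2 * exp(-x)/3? 7 * gamma(s+2)/3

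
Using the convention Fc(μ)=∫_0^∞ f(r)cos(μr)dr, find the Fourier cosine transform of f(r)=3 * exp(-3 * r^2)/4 sqrt(3) * sqrt(pi) * exp(-μ^2/12)/8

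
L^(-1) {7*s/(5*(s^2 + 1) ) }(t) 7*cos(t) /5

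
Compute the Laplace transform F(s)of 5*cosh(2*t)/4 5*s/(4*(s^2 - 4))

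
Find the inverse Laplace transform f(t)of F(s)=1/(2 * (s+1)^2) t * exp(-t)/2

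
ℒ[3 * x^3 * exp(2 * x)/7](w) 18/(7 * (w - 2)^4)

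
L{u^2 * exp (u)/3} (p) 2/ (3 * (p - 1)^3)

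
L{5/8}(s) 5/(8*s)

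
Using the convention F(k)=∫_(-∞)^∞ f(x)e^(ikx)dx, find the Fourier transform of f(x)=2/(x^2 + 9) 2*pi*exp(-3*Abs(k))/3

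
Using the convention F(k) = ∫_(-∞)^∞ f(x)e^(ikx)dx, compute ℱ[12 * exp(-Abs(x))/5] 24/(5 * (k^2 + 1))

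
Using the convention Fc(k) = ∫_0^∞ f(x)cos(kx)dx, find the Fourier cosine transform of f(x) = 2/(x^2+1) pi*exp(-k)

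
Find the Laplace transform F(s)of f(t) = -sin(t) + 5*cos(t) 5*s/(s^2 + 1) - 1/(s^2 + 1)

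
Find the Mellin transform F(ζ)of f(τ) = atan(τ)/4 -pi * sec(pi * ζ/2)/(8 * ζ)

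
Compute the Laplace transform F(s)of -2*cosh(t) -2*s/(s^2 - 1)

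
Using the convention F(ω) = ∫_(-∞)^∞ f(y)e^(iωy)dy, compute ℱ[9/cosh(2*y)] 9*pi/(2*cosh(pi*ω/4))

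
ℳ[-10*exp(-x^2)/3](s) -5*gamma(s/2)/3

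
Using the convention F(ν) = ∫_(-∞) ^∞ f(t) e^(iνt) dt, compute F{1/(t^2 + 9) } pi*exp(-3*Abs(ν) ) /3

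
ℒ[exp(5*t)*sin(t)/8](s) 1/(8*((s - 5)^2 + 1))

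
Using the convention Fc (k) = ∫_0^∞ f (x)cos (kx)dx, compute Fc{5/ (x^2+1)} 5 * pi * exp (-k)/2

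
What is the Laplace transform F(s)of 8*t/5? 8/(5*s^2)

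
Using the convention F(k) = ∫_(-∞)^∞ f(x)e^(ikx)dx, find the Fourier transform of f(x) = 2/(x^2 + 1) 2*pi*exp(-Abs(k))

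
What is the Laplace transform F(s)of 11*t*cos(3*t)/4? 11*(s^2-9)/(4*(s^2 + 9)^2)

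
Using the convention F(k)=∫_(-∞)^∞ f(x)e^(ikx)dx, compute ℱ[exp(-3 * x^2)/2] sqrt(3) * sqrt(pi) * exp(-k^2/12)/6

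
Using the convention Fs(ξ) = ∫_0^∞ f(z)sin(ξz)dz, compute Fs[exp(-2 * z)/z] atan(ξ/2)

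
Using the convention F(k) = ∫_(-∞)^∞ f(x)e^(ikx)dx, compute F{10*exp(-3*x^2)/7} 10*sqrt(3)*sqrt(pi)*exp(-k^2/12)/21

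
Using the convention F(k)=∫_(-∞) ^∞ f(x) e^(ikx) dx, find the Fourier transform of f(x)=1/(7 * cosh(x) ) pi/(7 * cosh(pi * k/2) ) 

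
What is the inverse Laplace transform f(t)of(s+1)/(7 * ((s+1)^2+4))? exp(-t) * cos(2 * t)/7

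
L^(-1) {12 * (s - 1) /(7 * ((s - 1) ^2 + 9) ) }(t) 12 * exp(t) * cos(3 * t) /7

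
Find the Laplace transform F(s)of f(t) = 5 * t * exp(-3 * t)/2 5/(2 * (s + 3)^2)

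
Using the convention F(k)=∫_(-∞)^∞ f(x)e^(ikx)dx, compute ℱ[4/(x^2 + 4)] 2*pi*exp(-2*Abs(k))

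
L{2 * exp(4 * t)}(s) 2/(s - 4)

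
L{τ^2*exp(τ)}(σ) 2/(σ - 1)^3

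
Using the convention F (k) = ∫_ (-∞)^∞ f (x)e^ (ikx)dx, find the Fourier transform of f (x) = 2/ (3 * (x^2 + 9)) 2 * pi * exp (-3 * Abs (k))/9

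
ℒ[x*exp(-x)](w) (w + 1)^(-2)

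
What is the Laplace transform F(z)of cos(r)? z/(z^2 + 1)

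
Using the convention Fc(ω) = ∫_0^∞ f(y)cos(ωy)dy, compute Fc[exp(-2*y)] 2/(ω^2 + 4)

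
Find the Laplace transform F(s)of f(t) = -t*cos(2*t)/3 (4 - s^2)/(3*(s^2 + 4)^2)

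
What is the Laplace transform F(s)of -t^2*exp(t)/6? -1/(3*(s - 1)^3)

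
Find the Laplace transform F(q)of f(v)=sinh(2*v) 2/(q^2 - 4)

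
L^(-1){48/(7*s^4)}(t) 8*t^3/7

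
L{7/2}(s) 7/(2 * s)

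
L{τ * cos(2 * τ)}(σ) (σ^2 - 4)/(σ^2 + 4)^2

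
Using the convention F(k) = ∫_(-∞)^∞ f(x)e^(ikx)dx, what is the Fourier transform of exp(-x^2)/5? sqrt(pi)*exp(-k^2/4)/5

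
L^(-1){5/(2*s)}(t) 5/2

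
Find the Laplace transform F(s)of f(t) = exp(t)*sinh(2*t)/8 1/(4*((s - 1)^2 - 4))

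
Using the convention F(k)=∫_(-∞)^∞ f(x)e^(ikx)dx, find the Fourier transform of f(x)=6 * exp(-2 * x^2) 3 * sqrt(2) * sqrt(pi) * exp(-k^2/8)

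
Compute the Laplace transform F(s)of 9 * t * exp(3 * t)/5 9/(5 * (s - 3)^2)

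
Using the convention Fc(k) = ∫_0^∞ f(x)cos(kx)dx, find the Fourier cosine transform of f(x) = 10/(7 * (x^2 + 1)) 5 * pi * exp(-k)/7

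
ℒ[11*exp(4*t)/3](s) 11/(3*(s - 4))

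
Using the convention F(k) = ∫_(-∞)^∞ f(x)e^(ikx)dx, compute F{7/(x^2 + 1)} 7 * pi * exp(-Abs(k))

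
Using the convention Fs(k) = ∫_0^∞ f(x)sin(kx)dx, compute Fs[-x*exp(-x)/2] -k/(k^2+1)^2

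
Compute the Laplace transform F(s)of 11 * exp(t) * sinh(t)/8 11/(8 * s * (s - 2))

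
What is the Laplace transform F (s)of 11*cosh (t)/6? 11*s/ (6*(s^2 - 1))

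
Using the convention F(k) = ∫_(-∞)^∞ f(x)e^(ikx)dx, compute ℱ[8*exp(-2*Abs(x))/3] 32/(3*(k^2 + 4))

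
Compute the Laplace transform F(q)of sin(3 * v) 3/(q^2+9)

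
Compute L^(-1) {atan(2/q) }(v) sin(2*v) /v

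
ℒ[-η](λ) -1/λ^2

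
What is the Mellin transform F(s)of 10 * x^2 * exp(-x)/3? 10 * gamma(s + 2)/3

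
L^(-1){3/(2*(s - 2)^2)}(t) 3*t*exp(2*t)/2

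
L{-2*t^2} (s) -4/s^3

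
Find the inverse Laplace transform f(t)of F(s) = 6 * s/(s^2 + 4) 6 * cos(2 * t)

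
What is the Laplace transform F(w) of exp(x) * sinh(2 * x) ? 2/((w - 1) ^2 - 4) 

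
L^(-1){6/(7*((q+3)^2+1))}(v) 6*exp(-3*v)*sin(v)/7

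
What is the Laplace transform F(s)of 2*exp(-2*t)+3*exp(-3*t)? 2/(s+2)+3/(s+3)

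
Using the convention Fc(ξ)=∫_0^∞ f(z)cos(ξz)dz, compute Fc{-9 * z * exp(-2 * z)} 9 * (ξ^2 - 4)/(ξ^2 + 4)^2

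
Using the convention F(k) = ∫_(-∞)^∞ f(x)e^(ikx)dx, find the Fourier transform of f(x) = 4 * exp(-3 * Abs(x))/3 8/(k^2 + 9)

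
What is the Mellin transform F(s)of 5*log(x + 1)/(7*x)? -5*pi*csc(pi*s)/(7*s - 7)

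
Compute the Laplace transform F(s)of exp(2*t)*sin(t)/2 1/(2*((s - 2)^2 + 1))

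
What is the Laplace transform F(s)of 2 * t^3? 12/s^4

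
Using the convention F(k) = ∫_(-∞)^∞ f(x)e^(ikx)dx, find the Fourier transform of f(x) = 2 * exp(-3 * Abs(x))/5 12/(5 * (k^2+9))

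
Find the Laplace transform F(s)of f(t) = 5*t 5/s^2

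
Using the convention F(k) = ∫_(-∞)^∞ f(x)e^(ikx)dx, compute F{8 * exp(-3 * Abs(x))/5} 48/(5 * (k^2 + 9))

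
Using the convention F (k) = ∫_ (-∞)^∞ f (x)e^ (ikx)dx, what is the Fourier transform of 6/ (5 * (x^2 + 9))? 2 * pi * exp (-3 * Abs (k))/5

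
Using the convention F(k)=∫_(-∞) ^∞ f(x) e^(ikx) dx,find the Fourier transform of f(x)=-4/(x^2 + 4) -2*pi*exp(-2*Abs(k) ) 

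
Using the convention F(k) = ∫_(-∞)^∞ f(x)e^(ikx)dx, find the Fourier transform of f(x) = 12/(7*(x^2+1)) 12*pi*exp(-Abs(k))/7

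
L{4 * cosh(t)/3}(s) 4 * s/(3 * (s^2 - 1))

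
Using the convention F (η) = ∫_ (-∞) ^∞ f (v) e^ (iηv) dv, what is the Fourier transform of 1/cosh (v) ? pi/cosh (pi*η/2) 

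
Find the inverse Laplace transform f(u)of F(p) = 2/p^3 u^2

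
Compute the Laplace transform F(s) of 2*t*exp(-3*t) 2/(s + 3) ^2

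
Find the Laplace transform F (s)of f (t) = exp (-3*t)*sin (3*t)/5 3/ (5*( (s + 3)^2 + 9))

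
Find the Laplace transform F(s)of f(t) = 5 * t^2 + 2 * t 2/s^2 + 10/s^3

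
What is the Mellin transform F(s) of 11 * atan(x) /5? -11 * pi * sec(pi * s/2) /(10 * s) 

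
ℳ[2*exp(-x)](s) 2*gamma(s)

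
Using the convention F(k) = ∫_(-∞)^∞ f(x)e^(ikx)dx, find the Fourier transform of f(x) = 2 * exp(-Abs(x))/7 4/(7 * (k^2 + 1))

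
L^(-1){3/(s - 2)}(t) 3 * exp(2 * t)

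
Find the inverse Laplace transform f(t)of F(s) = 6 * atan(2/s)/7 6 * sin(2 * t)/(7 * t)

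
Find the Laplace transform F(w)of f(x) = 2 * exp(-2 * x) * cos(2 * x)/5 2 * (w + 2)/(5 * ((w + 2)^2 + 4))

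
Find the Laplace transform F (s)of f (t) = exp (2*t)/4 1/ (4*(s - 2))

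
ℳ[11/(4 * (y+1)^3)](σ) 11 * pi * (σ - 2) * (σ - 1)/(8 * sin(pi * σ))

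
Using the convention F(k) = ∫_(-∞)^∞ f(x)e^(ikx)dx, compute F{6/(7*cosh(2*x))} 3*pi/(7*cosh(pi*k/4))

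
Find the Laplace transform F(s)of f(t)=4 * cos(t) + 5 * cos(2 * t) 4 * s/(s^2 + 1) + 5 * s/(s^2 + 4)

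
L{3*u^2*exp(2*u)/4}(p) 3/(2*(p - 2)^3)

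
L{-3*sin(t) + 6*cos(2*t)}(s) 6*s/(s^2 + 4) - 3/(s^2 + 1)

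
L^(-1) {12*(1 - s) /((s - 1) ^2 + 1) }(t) -12*exp(t)*cos(t) 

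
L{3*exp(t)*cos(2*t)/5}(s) 3*(s - 1)/(5*((s - 1)^2+4))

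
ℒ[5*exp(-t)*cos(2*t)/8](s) 5*(s + 1)/(8*((s + 1)^2 + 4))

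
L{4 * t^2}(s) 8/s^3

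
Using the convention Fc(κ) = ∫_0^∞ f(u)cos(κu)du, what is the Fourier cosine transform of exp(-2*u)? 2/(κ^2 + 4)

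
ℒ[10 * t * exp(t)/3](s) 10/(3 * (s - 1)^2)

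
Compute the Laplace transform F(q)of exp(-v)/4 1/(4 * (q + 1))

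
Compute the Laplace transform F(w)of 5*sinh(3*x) 15/(w^2 - 9)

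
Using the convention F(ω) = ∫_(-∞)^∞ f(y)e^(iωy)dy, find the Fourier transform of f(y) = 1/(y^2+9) pi * exp(-3 * Abs(ω))/3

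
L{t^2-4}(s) 2/s^3-4/s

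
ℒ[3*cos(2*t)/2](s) 3*s/(2*(s^2 + 4))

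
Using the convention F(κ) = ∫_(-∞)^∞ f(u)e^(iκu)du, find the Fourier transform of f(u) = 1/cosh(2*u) pi/(2*cosh(pi*κ/4))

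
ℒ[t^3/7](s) 6/(7*s^4)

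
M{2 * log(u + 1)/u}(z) -2 * pi * csc(pi * z)/(z - 1)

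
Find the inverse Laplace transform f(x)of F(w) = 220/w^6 11*x^5/6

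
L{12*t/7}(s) 12/(7*s^2)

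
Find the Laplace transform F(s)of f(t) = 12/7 12/(7 * s)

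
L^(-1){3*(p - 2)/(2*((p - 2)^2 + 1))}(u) 3*exp(2*u)*cos(u)/2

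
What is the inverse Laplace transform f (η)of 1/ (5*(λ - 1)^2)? η*exp (η)/5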